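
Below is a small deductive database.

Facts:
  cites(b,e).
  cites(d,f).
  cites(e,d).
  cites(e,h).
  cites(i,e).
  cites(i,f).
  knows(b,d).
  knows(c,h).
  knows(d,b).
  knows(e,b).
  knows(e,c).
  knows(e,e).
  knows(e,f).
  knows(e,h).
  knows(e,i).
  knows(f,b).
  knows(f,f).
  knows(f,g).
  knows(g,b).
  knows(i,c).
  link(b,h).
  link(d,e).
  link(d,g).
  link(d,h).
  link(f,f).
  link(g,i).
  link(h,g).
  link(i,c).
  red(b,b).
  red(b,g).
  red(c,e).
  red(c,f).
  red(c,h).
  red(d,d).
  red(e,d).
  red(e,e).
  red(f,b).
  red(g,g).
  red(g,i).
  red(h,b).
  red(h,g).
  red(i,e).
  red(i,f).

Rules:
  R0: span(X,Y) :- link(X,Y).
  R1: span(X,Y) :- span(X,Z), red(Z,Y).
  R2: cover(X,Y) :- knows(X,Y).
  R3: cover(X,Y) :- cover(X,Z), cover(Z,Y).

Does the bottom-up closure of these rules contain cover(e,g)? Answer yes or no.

yes

round 1: derive cover(b,d) via R2 from knows(b,d)
round 1: derive cover(c,h) via R2 from knows(c,h)
round 1: derive cover(d,b) via R2 from knows(d,b)
round 1: derive cover(e,b) via R2 from knows(e,b)
round 1: derive cover(e,c) via R2 from knows(e,c)
round 1: derive cover(e,e) via R2 from knows(e,e)
round 1: derive cover(e,f) via R2 from knows(e,f)
round 1: derive cover(e,h) via R2 from knows(e,h)
round 1: derive cover(e,i) via R2 from knows(e,i)
round 1: derive cover(f,b) via R2 from knows(f,b)
round 1: derive cover(f,f) via R2 from knows(f,f)
round 1: derive cover(f,g) via R2 from knows(f,g)
round 1: derive cover(g,b) via R2 from knows(g,b)
round 1: derive cover(i,c) via R2 from knows(i,c)
round 2: derive cover(b,b) via R3 from cover(b,d), cover(d,b)
round 2: derive cover(d,d) via R3 from cover(d,b), cover(b,d)
round 2: derive cover(e,d) via R3 from cover(e,b), cover(b,d)
round 2: derive cover(e,g) via R3 from cover(e,f), cover(f,g)
round 2: derive cover(f,d) via R3 from cover(f,b), cover(b,d)
round 2: derive cover(g,d) via R3 from cover(g,b), cover(b,d)
round 2: derive cover(i,h) via R3 from cover(i,c), cover(c,h)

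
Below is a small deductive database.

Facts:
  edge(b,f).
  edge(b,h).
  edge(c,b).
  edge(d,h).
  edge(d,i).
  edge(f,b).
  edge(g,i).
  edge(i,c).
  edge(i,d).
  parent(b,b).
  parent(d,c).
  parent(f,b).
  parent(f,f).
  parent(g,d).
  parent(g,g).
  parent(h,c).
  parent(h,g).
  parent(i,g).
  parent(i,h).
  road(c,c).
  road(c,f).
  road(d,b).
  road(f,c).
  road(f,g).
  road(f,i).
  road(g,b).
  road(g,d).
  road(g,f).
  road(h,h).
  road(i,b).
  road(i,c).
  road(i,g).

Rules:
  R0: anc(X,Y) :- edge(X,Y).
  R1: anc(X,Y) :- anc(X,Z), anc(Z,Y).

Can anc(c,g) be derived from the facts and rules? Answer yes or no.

round 1: derive anc(b,f) via R0 from edge(b,f)
round 1: derive anc(b,h) via R0 from edge(b,h)
round 1: derive anc(c,b) via R0 from edge(c,b)
round 1: derive anc(d,h) via R0 from edge(d,h)
round 1: derive anc(d,i) via R0 from edge(d,i)
round 1: derive anc(f,b) via R0 from edge(f,b)
round 1: derive anc(g,i) via R0 from edge(g,i)
round 1: derive anc(i,c) via R0 from edge(i,c)
round 1: derive anc(i,d) via R0 from edge(i,d)
round 2: derive anc(b,b) via R1 from anc(b,f), anc(f,b)
round 2: derive anc(c,f) via R1 from anc(c,b), anc(b,f)
round 2: derive anc(c,h) via R1 from anc(c,b), anc(b,h)
round 2: derive anc(d,c) via R1 from anc(d,i), anc(i,c)
round 2: derive anc(d,d) via R1 from anc(d,i), anc(i,d)
round 2: derive anc(f,f) via R1 from anc(f,b), anc(b,f)
round 2: derive anc(f,h) via R1 from anc(f,b), anc(b,h)
round 2: derive anc(g,c) via R1 from anc(g,i), anc(i,c)
round 2: derive anc(g,d) via R1 from anc(g,i), anc(i,d)
round 2: derive anc(i,b) via R1 from anc(i,c), anc(c,b)
round 2: derive anc(i,h) via R1 from anc(i,d), anc(d,h)
round 2: derive anc(i,i) via R1 from anc(i,d), anc(d,i)
round 3: derive anc(d,b) via R1 from anc(d,c), anc(c,b)
round 3: derive anc(d,f) via R1 from anc(d,c), anc(c,f)
round 3: derive anc(g,b) via R1 from anc(g,c), anc(c,b)
round 3: derive anc(g,f) via R1 from anc(g,c), anc(c,f)
round 3: derive anc(g,h) via R1 from anc(g,c), anc(c,h)
round 3: derive anc(i,f) via R1 from anc(i,b), anc(b,f)

no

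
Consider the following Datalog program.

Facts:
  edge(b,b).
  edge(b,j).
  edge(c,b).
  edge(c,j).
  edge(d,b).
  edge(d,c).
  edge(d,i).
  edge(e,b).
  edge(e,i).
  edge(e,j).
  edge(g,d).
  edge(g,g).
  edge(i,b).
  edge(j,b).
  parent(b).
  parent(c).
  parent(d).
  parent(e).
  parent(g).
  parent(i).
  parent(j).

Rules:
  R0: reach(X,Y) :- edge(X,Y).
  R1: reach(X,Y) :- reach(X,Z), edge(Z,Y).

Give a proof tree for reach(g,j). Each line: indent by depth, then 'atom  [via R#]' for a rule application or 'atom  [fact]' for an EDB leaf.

reach(g,j)  [via R1]
  reach(g,b)  [via R1]
    reach(g,d)  [via R0]
      edge(g,d)  [fact]
    edge(d,b)  [fact]
  edge(b,j)  [fact]

round 1: derive reach(b,b) via R0 from edge(b,b)
round 1: derive reach(b,j) via R0 from edge(b,j)
round 1: derive reach(c,b) via R0 from edge(c,b)
round 1: derive reach(c,j) via R0 from edge(c,j)
round 1: derive reach(d,b) via R0 from edge(d,b)
round 1: derive reach(d,c) via R0 from edge(d,c)
round 1: derive reach(d,i) via R0 from edge(d,i)
round 1: derive reach(e,b) via R0 from edge(e,b)
round 1: derive reach(e,i) via R0 from edge(e,i)
round 1: derive reach(e,j) via R0 from edge(e,j)
round 1: derive reach(g,d) via R0 from edge(g,d)
round 1: derive reach(g,g) via R0 from edge(g,g)
round 1: derive reach(i,b) via R0 from edge(i,b)
round 1: derive reach(j,b) via R0 from edge(j,b)
round 2: derive reach(d,j) via R1 from reach(d,b), edge(b,j)
round 2: derive reach(g,b) via R1 from reach(g,d), edge(d,b)
round 2: derive reach(g,c) via R1 from reach(g,d), edge(d,c)
round 2: derive reach(g,i) via R1 from reach(g,d), edge(d,i)
round 2: derive reach(i,j) via R1 from reach(i,b), edge(b,j)
round 2: derive reach(j,j) via R1 from reach(j,b), edge(b,j)
round 3: derive reach(g,j) via R1 from reach(g,b), edge(b,j)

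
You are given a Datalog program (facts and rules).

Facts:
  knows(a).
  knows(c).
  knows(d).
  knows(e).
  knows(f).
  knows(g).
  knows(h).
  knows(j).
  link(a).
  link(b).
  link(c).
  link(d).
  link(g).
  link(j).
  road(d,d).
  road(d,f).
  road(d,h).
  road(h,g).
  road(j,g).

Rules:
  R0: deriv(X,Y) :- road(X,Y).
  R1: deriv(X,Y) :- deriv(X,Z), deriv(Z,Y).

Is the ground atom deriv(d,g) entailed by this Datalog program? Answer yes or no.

round 1: derive deriv(d,d) via R0 from road(d,d)
round 1: derive deriv(d,f) via R0 from road(d,f)
round 1: derive deriv(d,h) via R0 from road(d,h)
round 1: derive deriv(h,g) via R0 from road(h,g)
round 1: derive deriv(j,g) via R0 from road(j,g)
round 2: derive deriv(d,g) via R1 from deriv(d,h), deriv(h,g)

yes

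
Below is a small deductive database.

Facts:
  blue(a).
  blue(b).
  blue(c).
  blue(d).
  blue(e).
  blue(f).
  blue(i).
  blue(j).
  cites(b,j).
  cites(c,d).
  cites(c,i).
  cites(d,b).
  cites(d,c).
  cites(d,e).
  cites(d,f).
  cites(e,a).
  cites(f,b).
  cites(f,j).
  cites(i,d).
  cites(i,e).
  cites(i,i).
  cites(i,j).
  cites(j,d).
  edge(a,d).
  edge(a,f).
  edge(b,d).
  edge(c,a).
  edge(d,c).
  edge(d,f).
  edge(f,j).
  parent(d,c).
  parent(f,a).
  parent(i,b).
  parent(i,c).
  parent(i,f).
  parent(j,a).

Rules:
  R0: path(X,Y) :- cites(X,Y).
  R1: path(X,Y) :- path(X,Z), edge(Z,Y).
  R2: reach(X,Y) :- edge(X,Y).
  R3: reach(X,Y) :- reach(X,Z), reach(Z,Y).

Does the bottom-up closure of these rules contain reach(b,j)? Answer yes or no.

yes

round 1: derive reach(a,d) via R2 from edge(a,d)
round 1: derive reach(a,f) via R2 from edge(a,f)
round 1: derive reach(b,d) via R2 from edge(b,d)
round 1: derive reach(c,a) via R2 from edge(c,a)
round 1: derive reach(d,c) via R2 from edge(d,c)
round 1: derive reach(d,f) via R2 from edge(d,f)
round 1: derive reach(f,j) via R2 from edge(f,j)
round 2: derive reach(a,c) via R3 from reach(a,d), reach(d,c)
round 2: derive reach(a,j) via R3 from reach(a,f), reach(f,j)
round 2: derive reach(b,c) via R3 from reach(b,d), reach(d,c)
round 2: derive reach(b,f) via R3 from reach(b,d), reach(d,f)
round 2: derive reach(c,d) via R3 from reach(c,a), reach(a,d)
round 2: derive reach(c,f) via R3 from reach(c,a), reach(a,f)
round 2: derive reach(d,a) via R3 from reach(d,c), reach(c,a)
round 2: derive reach(d,j) via R3 from reach(d,f), reach(f,j)
round 3: derive reach(a,a) via R3 from reach(a,c), reach(c,a)
round 3: derive reach(b,a) via R3 from reach(b,c), reach(c,a)
round 3: derive reach(b,j) via R3 from reach(b,d), reach(d,j)
round 3: derive reach(c,c) via R3 from reach(c,a), reach(a,c)
round 3: derive reach(c,j) via R3 from reach(c,a), reach(a,j)
round 3: derive reach(d,d) via R3 from reach(d,a), reach(a,d)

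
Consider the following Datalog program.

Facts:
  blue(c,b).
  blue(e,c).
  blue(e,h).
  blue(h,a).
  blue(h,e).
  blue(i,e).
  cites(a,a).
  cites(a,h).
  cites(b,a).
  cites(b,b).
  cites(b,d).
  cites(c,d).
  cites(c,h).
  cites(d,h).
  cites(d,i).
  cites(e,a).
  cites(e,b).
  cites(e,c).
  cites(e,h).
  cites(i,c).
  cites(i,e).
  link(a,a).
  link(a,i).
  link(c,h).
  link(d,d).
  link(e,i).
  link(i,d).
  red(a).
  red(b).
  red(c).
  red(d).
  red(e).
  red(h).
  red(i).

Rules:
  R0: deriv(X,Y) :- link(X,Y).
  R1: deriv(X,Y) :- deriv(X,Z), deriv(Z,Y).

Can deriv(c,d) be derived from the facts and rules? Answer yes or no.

round 1: derive deriv(a,a) via R0 from link(a,a)
round 1: derive deriv(a,i) via R0 from link(a,i)
round 1: derive deriv(c,h) via R0 from link(c,h)
round 1: derive deriv(d,d) via R0 from link(d,d)
round 1: derive deriv(e,i) via R0 from link(e,i)
round 1: derive deriv(i,d) via R0 from link(i,d)
round 2: derive deriv(a,d) via R1 from deriv(a,i), deriv(i,d)
round 2: derive deriv(e,d) via R1 from deriv(e,i), deriv(i,d)

no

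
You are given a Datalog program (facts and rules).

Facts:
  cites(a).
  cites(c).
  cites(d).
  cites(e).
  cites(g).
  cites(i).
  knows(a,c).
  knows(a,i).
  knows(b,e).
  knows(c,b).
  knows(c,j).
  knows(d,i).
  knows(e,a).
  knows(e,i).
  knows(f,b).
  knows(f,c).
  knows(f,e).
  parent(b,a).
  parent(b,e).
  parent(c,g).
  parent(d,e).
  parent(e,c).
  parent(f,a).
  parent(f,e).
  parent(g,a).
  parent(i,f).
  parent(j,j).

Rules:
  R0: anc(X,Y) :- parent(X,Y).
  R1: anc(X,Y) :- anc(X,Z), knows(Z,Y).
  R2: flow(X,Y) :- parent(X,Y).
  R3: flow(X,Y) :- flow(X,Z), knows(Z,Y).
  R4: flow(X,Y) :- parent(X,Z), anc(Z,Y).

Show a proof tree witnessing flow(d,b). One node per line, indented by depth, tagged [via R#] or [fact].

flow(d,b)  [via R3]
  flow(d,c)  [via R4]
    parent(d,e)  [fact]
    anc(e,c)  [via R0]
      parent(e,c)  [fact]
  knows(c,b)  [fact]

round 1: derive anc(b,a) via R0 from parent(b,a)
round 1: derive anc(b,e) via R0 from parent(b,e)
round 1: derive anc(c,g) via R0 from parent(c,g)
round 1: derive anc(d,e) via R0 from parent(d,e)
round 1: derive anc(e,c) via R0 from parent(e,c)
round 1: derive anc(f,a) via R0 from parent(f,a)
round 1: derive anc(f,e) via R0 from parent(f,e)
round 1: derive anc(g,a) via R0 from parent(g,a)
round 1: derive anc(i,f) via R0 from parent(i,f)
round 1: derive anc(j,j) via R0 from parent(j,j)
round 1: derive flow(b,a) via R2 from parent(b,a)
round 1: derive flow(b,e) via R2 from parent(b,e)
round 1: derive flow(c,g) via R2 from parent(c,g)
round 1: derive flow(d,e) via R2 from parent(d,e)
round 1: derive flow(e,c) via R2 from parent(e,c)
round 1: derive flow(f,a) via R2 from parent(f,a)
round 1: derive flow(f,e) via R2 from parent(f,e)
round 1: derive flow(g,a) via R2 from parent(g,a)
round 1: derive flow(i,f) via R2 from parent(i,f)
round 1: derive flow(j,j) via R2 from parent(j,j)
round 2: derive anc(b,c) via R1 from anc(b,a), knows(a,c)
round 2: derive anc(b,i) via R1 from anc(b,a), knows(a,i)
round 2: derive anc(d,a) via R1 from anc(d,e), knows(e,a)
round 2: derive anc(d,i) via R1 from anc(d,e), knows(e,i)
round 2: derive anc(e,b) via R1 from anc(e,c), knows(c,b)
round 2: derive anc(e,j) via R1 from anc(e,c), knows(c,j)
round 2: derive anc(f,c) via R1 from anc(f,a), knows(a,c)
round 2: derive anc(f,i) via R1 from anc(f,a), knows(a,i)
round 2: derive anc(g,c) via R1 from anc(g,a), knows(a,c)
round 2: derive anc(g,i) via R1 from anc(g,a), knows(a,i)
round 2: derive anc(i,b) via R1 from anc(i,f), knows(f,b)
round 2: derive anc(i,c) via R1 from anc(i,f), knows(f,c)
round 2: derive anc(i,e) via R1 from anc(i,f), knows(f,e)
round 2: derive flow(b,c) via R3 from flow(b,a), knows(a,c)
round 2: derive flow(b,i) via R3 from flow(b,a), knows(a,i)
round 2: derive flow(d,a) via R3 from flow(d,e), knows(e,a)
round 2: derive flow(d,i) via R3 from flow(d,e), knows(e,i)
round 2: derive flow(e,b) via R3 from flow(e,c), knows(c,b)
round 2: derive flow(e,j) via R3 from flow(e,c), knows(c,j)
round 2: derive flow(f,c) via R3 from flow(f,a), knows(a,c)
round 2: derive flow(f,i) via R3 from flow(f,a), knows(a,i)
round 2: derive flow(g,c) via R3 from flow(g,a), knows(a,c)
round 2: derive flow(g,i) via R3 from flow(g,a), knows(a,i)
round 2: derive flow(i,b) via R3 from flow(i,f), knows(f,b)
round 2: derive flow(i,c) via R3 from flow(i,f), knows(f,c)
round 2: derive flow(i,e) via R3 from flow(i,f), knows(f,e)
round 2: derive flow(c,a) via R4 from parent(c,g), anc(g,a)
round 2: derive flow(d,c) via R4 from parent(d,e), anc(e,c)
round 2: derive flow(e,g) via R4 from parent(e,c), anc(c,g)
round 2: derive flow(i,a) via R4 from parent(i,f), anc(f,a)
round 3: derive anc(b,b) via R1 from anc(b,c), knows(c,b)
round 3: derive anc(b,j) via R1 from anc(b,c), knows(c,j)
round 3: derive anc(d,c) via R1 from anc(d,a), knows(a,c)
round 3: derive anc(e,e) via R1 from anc(e,b), knows(b,e)
round 3: derive anc(f,b) via R1 from anc(f,c), knows(c,b)
round 3: derive anc(f,j) via R1 from anc(f,c), knows(c,j)
round 3: derive anc(g,b) via R1 from anc(g,c), knows(c,b)
round 3: derive anc(g,j) via R1 from anc(g,c), knows(c,j)
round 3: derive anc(i,a) via R1 from anc(i,e), knows(e,a)
round 3: derive anc(i,i) via R1 from anc(i,e), knows(e,i)
round 3: derive anc(i,j) via R1 from anc(i,c), knows(c,j)
round 3: derive flow(b,b) via R3 from flow(b,c), knows(c,b)
round 3: derive flow(b,j) via R3 from flow(b,c), knows(c,j)
round 3: derive flow(c,c) via R3 from flow(c,a), knows(a,c)
round 3: derive flow(c,i) via R3 from flow(c,a), knows(a,i)
round 3: derive flow(d,b) via R3 from flow(d,c), knows(c,b)
round 3: derive flow(d,j) via R3 from flow(d,c), knows(c,j)
round 3: derive flow(e,e) via R3 from flow(e,b), knows(b,e)
round 3: derive flow(f,b) via R3 from flow(f,c), knows(c,b)
round 3: derive flow(f,j) via R3 from flow(f,c), knows(c,j)
round 3: derive flow(g,b) via R3 from flow(g,c), knows(c,b)
round 3: derive flow(g,j) via R3 from flow(g,c), knows(c,j)
round 3: derive flow(i,i) via R3 from flow(i,a), knows(a,i)
round 3: derive flow(i,j) via R3 from flow(i,c), knows(c,j)
round 4: derive anc(d,b) via R1 from anc(d,c), knows(c,b)
round 4: derive anc(d,j) via R1 from anc(d,c), knows(c,j)
round 4: derive anc(e,a) via R1 from anc(e,e), knows(e,a)
round 4: derive anc(e,i) via R1 from anc(e,e), knows(e,i)
round 4: derive anc(g,e) via R1 from anc(g,b), knows(b,e)
round 4: derive flow(c,b) via R3 from flow(c,c), knows(c,b)
round 4: derive flow(c,j) via R3 from flow(c,c), knows(c,j)
round 4: derive flow(e,a) via R3 from flow(e,e), knows(e,a)
round 4: derive flow(e,i) via R3 from flow(e,e), knows(e,i)
round 4: derive flow(g,e) via R3 from flow(g,b), knows(b,e)
round 5: derive flow(c,e) via R3 from flow(c,b), knows(b,e)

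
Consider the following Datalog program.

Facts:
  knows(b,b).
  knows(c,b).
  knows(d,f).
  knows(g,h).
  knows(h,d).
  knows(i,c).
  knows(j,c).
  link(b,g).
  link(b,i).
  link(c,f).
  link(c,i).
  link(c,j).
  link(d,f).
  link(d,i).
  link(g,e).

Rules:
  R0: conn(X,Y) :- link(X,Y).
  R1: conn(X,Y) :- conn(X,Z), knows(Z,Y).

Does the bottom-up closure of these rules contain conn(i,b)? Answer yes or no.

round 1: derive conn(b,g) via R0 from link(b,g)
round 1: derive conn(b,i) via R0 from link(b,i)
round 1: derive conn(c,f) via R0 from link(c,f)
round 1: derive conn(c,i) via R0 from link(c,i)
round 1: derive conn(c,j) via R0 from link(c,j)
round 1: derive conn(d,f) via R0 from link(d,f)
round 1: derive conn(d,i) via R0 from link(d,i)
round 1: derive conn(g,e) via R0 from link(g,e)
round 2: derive conn(b,c) via R1 from conn(b,i), knows(i,c)
round 2: derive conn(b,h) via R1 from conn(b,g), knows(g,h)
round 2: derive conn(c,c) via R1 from conn(c,i), knows(i,c)
round 2: derive conn(d,c) via R1 from conn(d,i), knows(i,c)
round 3: derive conn(b,b) via R1 from conn(b,c), knows(c,b)
round 3: derive conn(b,d) via R1 from conn(b,h), knows(h,d)
round 3: derive conn(c,b) via R1 from conn(c,c), knows(c,b)
round 3: derive conn(d,b) via R1 from conn(d,c), knows(c,b)
round 4: derive conn(b,f) via R1 from conn(b,d), knows(d,f)

no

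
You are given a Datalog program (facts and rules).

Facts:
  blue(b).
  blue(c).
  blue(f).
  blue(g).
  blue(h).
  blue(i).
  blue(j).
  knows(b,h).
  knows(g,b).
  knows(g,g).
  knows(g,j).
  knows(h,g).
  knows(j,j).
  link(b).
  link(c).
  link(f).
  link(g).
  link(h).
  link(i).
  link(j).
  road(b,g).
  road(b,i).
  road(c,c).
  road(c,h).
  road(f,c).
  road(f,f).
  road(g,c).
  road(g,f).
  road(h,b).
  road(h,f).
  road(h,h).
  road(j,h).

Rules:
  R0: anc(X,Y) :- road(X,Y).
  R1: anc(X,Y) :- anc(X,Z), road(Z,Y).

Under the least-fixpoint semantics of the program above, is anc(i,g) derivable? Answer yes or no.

no

round 1: derive anc(b,g) via R0 from road(b,g)
round 1: derive anc(b,i) via R0 from road(b,i)
round 1: derive anc(c,c) via R0 from road(c,c)
round 1: derive anc(c,h) via R0 from road(c,h)
round 1: derive anc(f,c) via R0 from road(f,c)
round 1: derive anc(f,f) via R0 from road(f,f)
round 1: derive anc(g,c) via R0 from road(g,c)
round 1: derive anc(g,f) via R0 from road(g,f)
round 1: derive anc(h,b) via R0 from road(h,b)
round 1: derive anc(h,f) via R0 from road(h,f)
round 1: derive anc(h,h) via R0 from road(h,h)
round 1: derive anc(j,h) via R0 from road(j,h)
round 2: derive anc(b,c) via R1 from anc(b,g), road(g,c)
round 2: derive anc(b,f) via R1 from anc(b,g), road(g,f)
round 2: derive anc(c,b) via R1 from anc(c,h), road(h,b)
round 2: derive anc(c,f) via R1 from anc(c,h), road(h,f)
round 2: derive anc(f,h) via R1 from anc(f,c), road(c,h)
round 2: derive anc(g,h) via R1 from anc(g,c), road(c,h)
round 2: derive anc(h,c) via R1 from anc(h,f), road(f,c)
round 2: derive anc(h,g) via R1 from anc(h,b), road(b,g)
round 2: derive anc(h,i) via R1 from anc(h,b), road(b,i)
round 2: derive anc(j,b) via R1 from anc(j,h), road(h,b)
round 2: derive anc(j,f) via R1 from anc(j,h), road(h,f)
round 3: derive anc(b,h) via R1 from anc(b,c), road(c,h)
round 3: derive anc(c,g) via R1 from anc(c,b), road(b,g)
round 3: derive anc(c,i) via R1 from anc(c,b), road(b,i)
round 3: derive anc(f,b) via R1 from anc(f,h), road(h,b)
round 3: derive anc(g,b) via R1 from anc(g,h), road(h,b)
round 3: derive anc(j,c) via R1 from anc(j,f), road(f,c)
round 3: derive anc(j,g) via R1 from anc(j,b), road(b,g)
round 3: derive anc(j,i) via R1 from anc(j,b), road(b,i)
round 4: derive anc(b,b) via R1 from anc(b,h), road(h,b)
round 4: derive anc(f,g) via R1 from anc(f,b), road(b,g)
round 4: derive anc(f,i) via R1 from anc(f,b), road(b,i)
round 4: derive anc(g,g) via R1 from anc(g,b), road(b,g)
round 4: derive anc(g,i) via R1 from anc(g,b), road(b,i)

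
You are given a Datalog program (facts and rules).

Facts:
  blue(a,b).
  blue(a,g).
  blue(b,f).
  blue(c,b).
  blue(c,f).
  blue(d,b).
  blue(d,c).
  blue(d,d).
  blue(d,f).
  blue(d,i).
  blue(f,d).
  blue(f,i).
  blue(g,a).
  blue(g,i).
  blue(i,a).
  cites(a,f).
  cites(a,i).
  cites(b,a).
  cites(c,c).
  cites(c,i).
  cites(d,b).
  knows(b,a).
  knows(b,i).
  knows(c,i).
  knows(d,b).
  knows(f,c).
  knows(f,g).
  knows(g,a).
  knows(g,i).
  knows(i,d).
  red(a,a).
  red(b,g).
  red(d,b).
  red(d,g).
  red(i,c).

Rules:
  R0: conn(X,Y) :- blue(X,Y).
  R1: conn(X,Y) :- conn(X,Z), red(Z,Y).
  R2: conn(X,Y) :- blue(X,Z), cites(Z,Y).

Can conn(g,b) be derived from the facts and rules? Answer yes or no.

round 1: derive conn(a,b) via R0 from blue(a,b)
round 1: derive conn(a,g) via R0 from blue(a,g)
round 1: derive conn(b,f) via R0 from blue(b,f)
round 1: derive conn(c,b) via R0 from blue(c,b)
round 1: derive conn(c,f) via R0 from blue(c,f)
round 1: derive conn(d,b) via R0 from blue(d,b)
round 1: derive conn(d,c) via R0 from blue(d,c)
round 1: derive conn(d,d) via R0 from blue(d,d)
round 1: derive conn(d,f) via R0 from blue(d,f)
round 1: derive conn(d,i) via R0 from blue(d,i)
round 1: derive conn(f,d) via R0 from blue(f,d)
round 1: derive conn(f,i) via R0 from blue(f,i)
round 1: derive conn(g,a) via R0 from blue(g,a)
round 1: derive conn(g,i) via R0 from blue(g,i)
round 1: derive conn(i,a) via R0 from blue(i,a)
round 1: derive conn(a,a) via R2 from blue(a,b), cites(b,a)
round 1: derive conn(c,a) via R2 from blue(c,b), cites(b,a)
round 1: derive conn(d,a) via R2 from blue(d,b), cites(b,a)
round 1: derive conn(f,b) via R2 from blue(f,d), cites(d,b)
round 1: derive conn(g,f) via R2 from blue(g,a), cites(a,f)
round 1: derive conn(i,f) via R2 from blue(i,a), cites(a,f)
round 1: derive conn(i,i) via R2 from blue(i,a), cites(a,i)
round 2: derive conn(c,g) via R1 from conn(c,b), red(b,g)
round 2: derive conn(d,g) via R1 from conn(d,b), red(b,g)
round 2: derive conn(f,c) via R1 from conn(f,i), red(i,c)
round 2: derive conn(f,g) via R1 from conn(f,b), red(b,g)
round 2: derive conn(g,c) via R1 from conn(g,i), red(i,c)
round 2: derive conn(i,c) via R1 from conn(i,i), red(i,c)

no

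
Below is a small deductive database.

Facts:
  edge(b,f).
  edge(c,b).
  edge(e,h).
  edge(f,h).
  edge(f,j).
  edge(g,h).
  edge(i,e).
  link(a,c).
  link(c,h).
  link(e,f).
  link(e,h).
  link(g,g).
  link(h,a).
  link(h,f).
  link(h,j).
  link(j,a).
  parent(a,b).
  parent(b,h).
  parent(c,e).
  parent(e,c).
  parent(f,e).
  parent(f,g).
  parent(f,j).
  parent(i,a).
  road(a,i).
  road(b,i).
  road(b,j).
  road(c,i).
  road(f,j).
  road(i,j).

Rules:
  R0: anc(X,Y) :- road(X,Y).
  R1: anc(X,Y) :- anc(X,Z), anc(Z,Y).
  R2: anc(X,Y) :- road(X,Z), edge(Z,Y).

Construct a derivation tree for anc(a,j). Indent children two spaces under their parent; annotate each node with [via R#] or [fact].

round 1: derive anc(a,i) via R0 from road(a,i)
round 1: derive anc(b,i) via R0 from road(b,i)
round 1: derive anc(b,j) via R0 from road(b,j)
round 1: derive anc(c,i) via R0 from road(c,i)
round 1: derive anc(f,j) via R0 from road(f,j)
round 1: derive anc(i,j) via R0 from road(i,j)
round 1: derive anc(a,e) via R2 from road(a,i), edge(i,e)
round 1: derive anc(b,e) via R2 from road(b,i), edge(i,e)
round 1: derive anc(c,e) via R2 from road(c,i), edge(i,e)
round 2: derive anc(a,j) via R1 from anc(a,i), anc(i,j)
round 2: derive anc(c,j) via R1 from anc(c,i), anc(i,j)

anc(a,j)  [via R1]
  anc(a,i)  [via R0]
    road(a,i)  [fact]
  anc(i,j)  [via R0]
    road(i,j)  [fact]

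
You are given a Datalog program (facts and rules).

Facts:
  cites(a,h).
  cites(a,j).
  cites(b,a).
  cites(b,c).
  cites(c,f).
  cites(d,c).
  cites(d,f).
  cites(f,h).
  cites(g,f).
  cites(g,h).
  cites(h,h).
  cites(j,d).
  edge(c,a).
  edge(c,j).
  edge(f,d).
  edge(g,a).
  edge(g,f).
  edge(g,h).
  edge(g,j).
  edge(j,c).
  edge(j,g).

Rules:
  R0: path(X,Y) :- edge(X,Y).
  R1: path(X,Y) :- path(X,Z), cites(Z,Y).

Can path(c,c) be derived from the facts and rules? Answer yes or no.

yes

round 1: derive path(c,a) via R0 from edge(c,a)
round 1: derive path(c,j) via R0 from edge(c,j)
round 1: derive path(f,d) via R0 from edge(f,d)
round 1: derive path(g,a) via R0 from edge(g,a)
round 1: derive path(g,f) via R0 from edge(g,f)
round 1: derive path(g,h) via R0 from edge(g,h)
round 1: derive path(g,j) via R0 from edge(g,j)
round 1: derive path(j,c) via R0 from edge(j,c)
round 1: derive path(j,g) via R0 from edge(j,g)
round 2: derive path(c,d) via R1 from path(c,j), cites(j,d)
round 2: derive path(c,h) via R1 from path(c,a), cites(a,h)
round 2: derive path(f,c) via R1 from path(f,d), cites(d,c)
round 2: derive path(f,f) via R1 from path(f,d), cites(d,f)
round 2: derive path(g,d) via R1 from path(g,j), cites(j,d)
round 2: derive path(j,f) via R1 from path(j,c), cites(c,f)
round 2: derive path(j,h) via R1 from path(j,g), cites(g,h)
round 3: derive path(c,c) via R1 from path(c,d), cites(d,c)
round 3: derive path(c,f) via R1 from path(c,d), cites(d,f)
round 3: derive path(f,h) via R1 from path(f,f), cites(f,h)
round 3: derive path(g,c) via R1 from path(g,d), cites(d,c)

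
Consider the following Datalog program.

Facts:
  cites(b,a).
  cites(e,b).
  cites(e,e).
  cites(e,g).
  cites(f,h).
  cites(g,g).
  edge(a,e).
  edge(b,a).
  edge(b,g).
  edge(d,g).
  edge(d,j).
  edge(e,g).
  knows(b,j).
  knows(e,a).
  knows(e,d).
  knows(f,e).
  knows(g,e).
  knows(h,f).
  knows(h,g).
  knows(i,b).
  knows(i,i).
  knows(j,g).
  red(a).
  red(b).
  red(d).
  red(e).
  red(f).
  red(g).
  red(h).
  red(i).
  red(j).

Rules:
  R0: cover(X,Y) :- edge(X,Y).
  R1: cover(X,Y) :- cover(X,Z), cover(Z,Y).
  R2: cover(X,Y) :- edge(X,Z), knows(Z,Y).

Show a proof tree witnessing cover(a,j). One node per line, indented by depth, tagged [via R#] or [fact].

cover(a,j)  [via R1]
  cover(a,d)  [via R2]
    edge(a,e)  [fact]
    knows(e,d)  [fact]
  cover(d,j)  [via R0]
    edge(d,j)  [fact]

round 1: derive cover(a,e) via R0 from edge(a,e)
round 1: derive cover(b,a) via R0 from edge(b,a)
round 1: derive cover(b,g) via R0 from edge(b,g)
round 1: derive cover(d,g) via R0 from edge(d,g)
round 1: derive cover(d,j) via R0 from edge(d,j)
round 1: derive cover(e,g) via R0 from edge(e,g)
round 1: derive cover(a,a) via R2 from edge(a,e), knows(e,a)
round 1: derive cover(a,d) via R2 from edge(a,e), knows(e,d)
round 1: derive cover(b,e) via R2 from edge(b,g), knows(g,e)
round 1: derive cover(d,e) via R2 from edge(d,g), knows(g,e)
round 1: derive cover(e,e) via R2 from edge(e,g), knows(g,e)
round 2: derive cover(a,g) via R1 from cover(a,d), cover(d,g)
round 2: derive cover(a,j) via R1 from cover(a,d), cover(d,j)
round 2: derive cover(b,d) via R1 from cover(b,a), cover(a,d)
round 3: derive cover(b,j) via R1 from cover(b,a), cover(a,j)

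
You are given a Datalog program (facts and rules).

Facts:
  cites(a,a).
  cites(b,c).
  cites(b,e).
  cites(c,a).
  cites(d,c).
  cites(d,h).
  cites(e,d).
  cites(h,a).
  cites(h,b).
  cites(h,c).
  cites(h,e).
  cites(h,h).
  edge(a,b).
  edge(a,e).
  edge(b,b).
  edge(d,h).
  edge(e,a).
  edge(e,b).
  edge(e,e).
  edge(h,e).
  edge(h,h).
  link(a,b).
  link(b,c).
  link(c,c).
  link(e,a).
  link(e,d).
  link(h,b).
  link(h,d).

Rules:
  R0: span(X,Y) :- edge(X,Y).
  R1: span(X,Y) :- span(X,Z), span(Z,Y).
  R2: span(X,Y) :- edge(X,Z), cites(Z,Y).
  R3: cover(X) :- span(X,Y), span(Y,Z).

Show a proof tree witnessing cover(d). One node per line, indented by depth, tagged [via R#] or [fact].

round 1: derive span(a,b) via R0 from edge(a,b)
round 1: derive span(a,e) via R0 from edge(a,e)
round 1: derive span(b,b) via R0 from edge(b,b)
round 1: derive span(d,h) via R0 from edge(d,h)
round 1: derive span(e,a) via R0 from edge(e,a)
round 1: derive span(e,b) via R0 from edge(e,b)
round 1: derive span(e,e) via R0 from edge(e,e)
round 1: derive span(h,e) via R0 from edge(h,e)
round 1: derive span(h,h) via R0 from edge(h,h)
round 1: derive span(a,c) via R2 from edge(a,b), cites(b,c)
round 1: derive span(a,d) via R2 from edge(a,e), cites(e,d)
round 1: derive span(b,c) via R2 from edge(b,b), cites(b,c)
round 1: derive span(b,e) via R2 from edge(b,b), cites(b,e)
round 1: derive span(d,a) via R2 from edge(d,h), cites(h,a)
round 1: derive span(d,b) via R2 from edge(d,h), cites(h,b)
round 1: derive span(d,c) via R2 from edge(d,h), cites(h,c)
round 1: derive span(d,e) via R2 from edge(d,h), cites(h,e)
round 1: derive span(e,c) via R2 from edge(e,b), cites(b,c)
round 1: derive span(e,d) via R2 from edge(e,e), cites(e,d)
round 1: derive span(h,a) via R2 from edge(h,h), cites(h,a)
round 1: derive span(h,b) via R2 from edge(h,h), cites(h,b)
round 1: derive span(h,c) via R2 from edge(h,h), cites(h,c)
round 1: derive span(h,d) via R2 from edge(h,e), cites(e,d)
round 2: derive span(a,a) via R1 from span(a,d), span(d,a)
round 2: derive span(a,h) via R1 from span(a,d), span(d,h)
round 2: derive span(b,a) via R1 from span(b,e), span(e,a)
round 2: derive span(b,d) via R1 from span(b,e), span(e,d)
round 2: derive span(d,d) via R1 from span(d,a), span(a,d)
round 2: derive span(e,h) via R1 from span(e,d), span(d,h)
round 2: derive cover(a) via R3 from span(a,b), span(b,b)
round 2: derive cover(b) via R3 from span(b,b), span(b,b)
round 2: derive cover(d) via R3 from span(d,a), span(a,b)
round 2: derive cover(e) via R3 from span(e,a), span(a,b)
round 2: derive cover(h) via R3 from span(h,a), span(a,b)
round 3: derive span(b,h) via R1 from span(b,a), span(a,h)

cover(d)  [via R3]
  span(d,a)  [via R2]
    edge(d,h)  [fact]
    cites(h,a)  [fact]
  span(a,b)  [via R0]
    edge(a,b)  [fact]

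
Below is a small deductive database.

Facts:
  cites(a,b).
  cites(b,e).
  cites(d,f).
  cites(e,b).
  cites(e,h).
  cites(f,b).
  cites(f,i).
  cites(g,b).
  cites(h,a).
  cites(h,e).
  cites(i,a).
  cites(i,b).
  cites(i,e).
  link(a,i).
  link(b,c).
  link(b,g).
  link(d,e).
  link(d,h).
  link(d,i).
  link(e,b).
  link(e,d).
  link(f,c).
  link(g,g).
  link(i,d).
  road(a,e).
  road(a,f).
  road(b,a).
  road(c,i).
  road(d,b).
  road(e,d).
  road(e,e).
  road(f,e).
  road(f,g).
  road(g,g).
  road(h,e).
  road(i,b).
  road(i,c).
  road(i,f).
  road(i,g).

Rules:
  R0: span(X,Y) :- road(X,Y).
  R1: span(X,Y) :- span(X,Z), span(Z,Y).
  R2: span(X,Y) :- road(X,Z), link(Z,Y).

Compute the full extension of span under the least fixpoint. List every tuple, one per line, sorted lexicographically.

span(a,a)
span(a,b)
span(a,c)
span(a,d)
span(a,e)
span(a,f)
span(a,g)
span(a,h)
span(a,i)
span(b,a)
span(b,b)
span(b,c)
span(b,d)
span(b,e)
span(b,f)
span(b,g)
span(b,h)
span(b,i)
span(c,a)
span(c,b)
span(c,c)
span(c,d)
span(c,e)
span(c,f)
span(c,g)
span(c,h)
span(c,i)
span(d,a)
span(d,b)
span(d,c)
span(d,d)
span(d,e)
span(d,f)
span(d,g)
span(d,h)
span(d,i)
span(e,a)
span(e,b)
span(e,c)
span(e,d)
span(e,e)
span(e,f)
span(e,g)
span(e,h)
span(e,i)
span(f,a)
span(f,b)
span(f,c)
span(f,d)
span(f,e)
span(f,f)
span(f,g)
span(f,h)
span(f,i)
span(g,g)
span(h,a)
span(h,b)
span(h,c)
span(h,d)
span(h,e)
span(h,f)
span(h,g)
span(h,h)
span(h,i)
span(i,a)
span(i,b)
span(i,c)
span(i,d)
span(i,e)
span(i,f)
span(i,g)
span(i,h)
span(i,i)

round 1: derive span(a,e) via R0 from road(a,e)
round 1: derive span(a,f) via R0 from road(a,f)
round 1: derive span(b,a) via R0 from road(b,a)
round 1: derive span(c,i) via R0 from road(c,i)
round 1: derive span(d,b) via R0 from road(d,b)
round 1: derive span(e,d) via R0 from road(e,d)
round 1: derive span(e,e) via R0 from road(e,e)
round 1: derive span(f,e) via R0 from road(f,e)
round 1: derive span(f,g) via R0 from road(f,g)
round 1: derive span(g,g) via R0 from road(g,g)
round 1: derive span(h,e) via R0 from road(h,e)
round 1: derive span(i,b) via R0 from road(i,b)
round 1: derive span(i,c) via R0 from road(i,c)
round 1: derive span(i,f) via R0 from road(i,f)
round 1: derive span(i,g) via R0 from road(i,g)
round 1: derive span(a,b) via R2 from road(a,e), link(e,b)
round 1: derive span(a,c) via R2 from road(a,f), link(f,c)
round 1: derive span(a,d) via R2 from road(a,e), link(e,d)
round 1: derive span(b,i) via R2 from road(b,a), link(a,i)
round 1: derive span(c,d) via R2 from road(c,i), link(i,d)
round 1: derive span(d,c) via R2 from road(d,b), link(b,c)
round 1: derive span(d,g) via R2 from road(d,b), link(b,g)
round 1: derive span(e,b) via R2 from road(e,e), link(e,b)
round 1: derive span(e,h) via R2 from road(e,d), link(d,h)
round 1: derive span(e,i) via R2 from road(e,d), link(d,i)
round 1: derive span(f,b) via R2 from road(f,e), link(e,b)
round 1: derive span(f,d) via R2 from road(f,e), link(e,d)
round 1: derive span(h,b) via R2 from road(h,e), link(e,b)
round 1: derive span(h,d) via R2 from road(h,e), link(e,d)
round 2: derive span(a,a) via R1 from span(a,b), span(b,a)
round 2: derive span(a,g) via R1 from span(a,d), span(d,g)
round 2: derive span(a,h) via R1 from span(a,e), span(e,h)
round 2: derive span(a,i) via R1 from span(a,b), span(b,i)
round 2: derive span(b,b) via R1 from span(b,a), span(a,b)
round 2: derive span(b,c) via R1 from span(b,a), span(a,c)
round 2: derive span(b,d) via R1 from span(b,a), span(a,d)
round 2: derive span(b,e) via R1 from span(b,a), span(a,e)
round 2: derive span(b,f) via R1 from span(b,a), span(a,f)
round 2: derive span(b,g) via R1 from span(b,i), span(i,g)
round 2: derive span(c,b) via R1 from span(c,d), span(d,b)
round 2: derive span(c,c) via R1 from span(c,d), span(d,c)
round 2: derive span(c,f) via R1 from span(c,i), span(i,f)
round 2: derive span(c,g) via R1 from span(c,d), span(d,g)
round 2: derive span(d,a) via R1 from span(d,b), span(b,a)
round 2: derive span(d,d) via R1 from span(d,c), span(c,d)
round 2: derive span(d,i) via R1 from span(d,b), span(b,i)
round 2: derive span(e,a) via R1 from span(e,b), span(b,a)
round 2: derive span(e,c) via R1 from span(e,d), span(d,c)
round 2: derive span(e,f) via R1 from span(e,i), span(i,f)
round 2: derive span(e,g) via R1 from span(e,d), span(d,g)
round 2: derive span(f,a) via R1 from span(f,b), span(b,a)
round 2: derive span(f,c) via R1 from span(f,d), span(d,c)
round 2: derive span(f,h) via R1 from span(f,e), span(e,h)
round 2: derive span(f,i) via R1 from span(f,b), span(b,i)
round 2: derive span(h,a) via R1 from span(h,b), span(b,a)
round 2: derive span(h,c) via R1 from span(h,d), span(d,c)
round 2: derive span(h,g) via R1 from span(h,d), span(d,g)
round 2: derive span(h,h) via R1 from span(h,e), span(e,h)
round 2: derive span(h,i) via R1 from span(h,b), span(b,i)
round 2: derive span(i,a) via R1 from span(i,b), span(b,a)
round 2: derive span(i,d) via R1 from span(i,c), span(c,d)
round 2: derive span(i,e) via R1 from span(i,f), span(f,e)
round 2: derive span(i,i) via R1 from span(i,b), span(b,i)
round 3: derive span(b,h) via R1 from span(b,a), span(a,h)
round 3: derive span(c,a) via R1 from span(c,b), span(b,a)
round 3: derive span(c,e) via R1 from span(c,b), span(b,e)
round 3: derive span(c,h) via R1 from span(c,f), span(f,h)
round 3: derive span(d,e) via R1 from span(d,a), span(a,e)
round 3: derive span(d,f) via R1 from span(d,a), span(a,f)
round 3: derive span(d,h) via R1 from span(d,a), span(a,h)
round 3: derive span(f,f) via R1 from span(f,a), span(a,f)
round 3: derive span(h,f) via R1 from span(h,a), span(a,f)
round 3: derive span(i,h) via R1 from span(i,a), span(a,h)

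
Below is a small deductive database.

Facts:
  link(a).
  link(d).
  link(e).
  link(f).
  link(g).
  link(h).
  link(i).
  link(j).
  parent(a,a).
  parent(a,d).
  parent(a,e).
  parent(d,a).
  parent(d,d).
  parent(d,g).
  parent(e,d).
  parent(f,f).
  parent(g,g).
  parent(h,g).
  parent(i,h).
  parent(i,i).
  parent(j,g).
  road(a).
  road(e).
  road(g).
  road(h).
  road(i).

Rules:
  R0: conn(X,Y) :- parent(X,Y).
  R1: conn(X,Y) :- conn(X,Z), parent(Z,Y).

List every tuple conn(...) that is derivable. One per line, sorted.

round 1: derive conn(a,a) via R0 from parent(a,a)
round 1: derive conn(a,d) via R0 from parent(a,d)
round 1: derive conn(a,e) via R0 from parent(a,e)
round 1: derive conn(d,a) via R0 from parent(d,a)
round 1: derive conn(d,d) via R0 from parent(d,d)
round 1: derive conn(d,g) via R0 from parent(d,g)
round 1: derive conn(e,d) via R0 from parent(e,d)
round 1: derive conn(f,f) via R0 from parent(f,f)
round 1: derive conn(g,g) via R0 from parent(g,g)
round 1: derive conn(h,g) via R0 from parent(h,g)
round 1: derive conn(i,h) via R0 from parent(i,h)
round 1: derive conn(i,i) via R0 from parent(i,i)
round 1: derive conn(j,g) via R0 from parent(j,g)
round 2: derive conn(a,g) via R1 from conn(a,d), parent(d,g)
round 2: derive conn(d,e) via R1 from conn(d,a), parent(a,e)
round 2: derive conn(e,a) via R1 from conn(e,d), parent(d,a)
round 2: derive conn(e,g) via R1 from conn(e,d), parent(d,g)
round 2: derive conn(i,g) via R1 from conn(i,h), parent(h,g)
round 3: derive conn(e,e) via R1 from conn(e,a), parent(a,e)

conn(a,a)
conn(a,d)
conn(a,e)
conn(a,g)
conn(d,a)
conn(d,d)
conn(d,e)
conn(d,g)
conn(e,a)
conn(e,d)
conn(e,e)
conn(e,g)
conn(f,f)
conn(g,g)
conn(h,g)
conn(i,g)
conn(i,h)
conn(i,i)
conn(j,g)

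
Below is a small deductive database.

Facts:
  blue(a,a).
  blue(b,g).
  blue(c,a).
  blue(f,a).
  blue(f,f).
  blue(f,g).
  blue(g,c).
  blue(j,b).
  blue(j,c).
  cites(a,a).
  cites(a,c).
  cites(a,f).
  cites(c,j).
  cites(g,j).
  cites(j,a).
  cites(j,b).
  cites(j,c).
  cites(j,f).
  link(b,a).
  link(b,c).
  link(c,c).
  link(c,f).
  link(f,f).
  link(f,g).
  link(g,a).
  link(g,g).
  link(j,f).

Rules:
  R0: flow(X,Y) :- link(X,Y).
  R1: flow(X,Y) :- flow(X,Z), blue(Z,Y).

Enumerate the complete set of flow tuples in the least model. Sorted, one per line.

round 1: derive flow(b,a) via R0 from link(b,a)
round 1: derive flow(b,c) via R0 from link(b,c)
round 1: derive flow(c,c) via R0 from link(c,c)
round 1: derive flow(c,f) via R0 from link(c,f)
round 1: derive flow(f,f) via R0 from link(f,f)
round 1: derive flow(f,g) via R0 from link(f,g)
round 1: derive flow(g,a) via R0 from link(g,a)
round 1: derive flow(g,g) via R0 from link(g,g)
round 1: derive flow(j,f) via R0 from link(j,f)
round 2: derive flow(c,a) via R1 from flow(c,c), blue(c,a)
round 2: derive flow(c,g) via R1 from flow(c,f), blue(f,g)
round 2: derive flow(f,a) via R1 from flow(f,f), blue(f,a)
round 2: derive flow(f,c) via R1 from flow(f,g), blue(g,c)
round 2: derive flow(g,c) via R1 from flow(g,g), blue(g,c)
round 2: derive flow(j,a) via R1 from flow(j,f), blue(f,a)
round 2: derive flow(j,g) via R1 from flow(j,f), blue(f,g)
round 3: derive flow(j,c) via R1 from flow(j,g), blue(g,c)

flow(b,a)
flow(b,c)
flow(c,a)
flow(c,c)
flow(c,f)
flow(c,g)
flow(f,a)
flow(f,c)
flow(f,f)
flow(f,g)
flow(g,a)
flow(g,c)
flow(g,g)
flow(j,a)
flow(j,c)
flow(j,f)
flow(j,g)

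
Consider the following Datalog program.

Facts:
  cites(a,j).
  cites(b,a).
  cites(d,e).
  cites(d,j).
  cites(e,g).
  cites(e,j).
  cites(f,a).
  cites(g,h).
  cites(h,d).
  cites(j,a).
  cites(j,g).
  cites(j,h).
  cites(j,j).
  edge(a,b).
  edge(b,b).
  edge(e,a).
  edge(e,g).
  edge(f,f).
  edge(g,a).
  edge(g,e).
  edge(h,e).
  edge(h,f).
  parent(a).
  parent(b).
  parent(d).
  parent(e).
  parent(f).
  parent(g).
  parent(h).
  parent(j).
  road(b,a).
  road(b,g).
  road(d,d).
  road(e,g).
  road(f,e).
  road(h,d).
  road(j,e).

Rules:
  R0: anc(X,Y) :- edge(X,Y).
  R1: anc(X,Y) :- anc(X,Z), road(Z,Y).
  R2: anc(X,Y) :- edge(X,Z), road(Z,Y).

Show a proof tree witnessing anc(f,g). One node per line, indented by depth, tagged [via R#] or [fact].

anc(f,g)  [via R1]
  anc(f,e)  [via R2]
    edge(f,f)  [fact]
    road(f,e)  [fact]
  road(e,g)  [fact]

round 1: derive anc(a,b) via R0 from edge(a,b)
round 1: derive anc(b,b) via R0 from edge(b,b)
round 1: derive anc(e,a) via R0 from edge(e,a)
round 1: derive anc(e,g) via R0 from edge(e,g)
round 1: derive anc(f,f) via R0 from edge(f,f)
round 1: derive anc(g,a) via R0 from edge(g,a)
round 1: derive anc(g,e) via R0 from edge(g,e)
round 1: derive anc(h,e) via R0 from edge(h,e)
round 1: derive anc(h,f) via R0 from edge(h,f)
round 1: derive anc(a,a) via R2 from edge(a,b), road(b,a)
round 1: derive anc(a,g) via R2 from edge(a,b), road(b,g)
round 1: derive anc(b,a) via R2 from edge(b,b), road(b,a)
round 1: derive anc(b,g) via R2 from edge(b,b), road(b,g)
round 1: derive anc(f,e) via R2 from edge(f,f), road(f,e)
round 1: derive anc(g,g) via R2 from edge(g,e), road(e,g)
round 1: derive anc(h,g) via R2 from edge(h,e), road(e,g)
round 2: derive anc(f,g) via R1 from anc(f,e), road(e,g)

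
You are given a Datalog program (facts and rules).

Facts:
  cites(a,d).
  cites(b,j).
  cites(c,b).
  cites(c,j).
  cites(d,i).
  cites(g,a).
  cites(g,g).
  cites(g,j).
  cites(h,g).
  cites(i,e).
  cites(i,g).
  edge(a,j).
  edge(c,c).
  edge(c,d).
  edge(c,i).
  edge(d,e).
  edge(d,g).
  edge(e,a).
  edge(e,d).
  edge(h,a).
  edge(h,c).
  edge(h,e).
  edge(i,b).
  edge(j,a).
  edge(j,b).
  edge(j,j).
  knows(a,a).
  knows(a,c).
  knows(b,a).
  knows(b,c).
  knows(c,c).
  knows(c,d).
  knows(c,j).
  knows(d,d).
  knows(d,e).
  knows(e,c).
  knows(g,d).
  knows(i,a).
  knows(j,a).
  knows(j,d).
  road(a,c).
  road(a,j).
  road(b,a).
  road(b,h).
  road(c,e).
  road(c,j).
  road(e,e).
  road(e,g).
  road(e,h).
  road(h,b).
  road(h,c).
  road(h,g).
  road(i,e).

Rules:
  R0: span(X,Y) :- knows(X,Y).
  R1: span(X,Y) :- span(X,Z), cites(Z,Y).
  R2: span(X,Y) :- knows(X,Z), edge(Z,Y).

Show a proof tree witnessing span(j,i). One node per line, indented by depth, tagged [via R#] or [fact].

span(j,i)  [via R1]
  span(j,d)  [via R0]
    knows(j,d)  [fact]
  cites(d,i)  [fact]

round 1: derive span(a,a) via R0 from knows(a,a)
round 1: derive span(a,c) via R0 from knows(a,c)
round 1: derive span(b,a) via R0 from knows(b,a)
round 1: derive span(b,c) via R0 from knows(b,c)
round 1: derive span(c,c) via R0 from knows(c,c)
round 1: derive span(c,d) via R0 from knows(c,d)
round 1: derive span(c,j) via R0 from knows(c,j)
round 1: derive span(d,d) via R0 from knows(d,d)
round 1: derive span(d,e) via R0 from knows(d,e)
round 1: derive span(e,c) via R0 from knows(e,c)
round 1: derive span(g,d) via R0 from knows(g,d)
round 1: derive span(i,a) via R0 from knows(i,a)
round 1: derive span(j,a) via R0 from knows(j,a)
round 1: derive span(j,d) via R0 from knows(j,d)
round 1: derive span(a,d) via R2 from knows(a,c), edge(c,d)
round 1: derive span(a,i) via R2 from knows(a,c), edge(c,i)
round 1: derive span(a,j) via R2 from knows(a,a), edge(a,j)
round 1: derive span(b,d) via R2 from knows(b,c), edge(c,d)
round 1: derive span(b,i) via R2 from knows(b,c), edge(c,i)
round 1: derive span(b,j) via R2 from knows(b,a), edge(a,j)
round 1: derive span(c,a) via R2 from knows(c,j), edge(j,a)
round 1: derive span(c,b) via R2 from knows(c,j), edge(j,b)
round 1: derive span(c,e) via R2 from knows(c,d), edge(d,e)
round 1: derive span(c,g) via R2 from knows(c,d), edge(d,g)
round 1: derive span(c,i) via R2 from knows(c,c), edge(c,i)
round 1: derive span(d,a) via R2 from knows(d,e), edge(e,a)
round 1: derive span(d,g) via R2 from knows(d,d), edge(d,g)
round 1: derive span(e,d) via R2 from knows(e,c), edge(c,d)
round 1: derive span(e,i) via R2 from knows(e,c), edge(c,i)
round 1: derive span(g,e) via R2 from knows(g,d), edge(d,e)
round 1: derive span(g,g) via R2 from knows(g,d), edge(d,g)
round 1: derive span(i,j) via R2 from knows(i,a), edge(a,j)
round 1: derive span(j,e) via R2 from knows(j,d), edge(d,e)
round 1: derive span(j,g) via R2 from knows(j,d), edge(d,g)
round 1: derive span(j,j) via R2 from knows(j,a), edge(a,j)
round 2: derive span(a,b) via R1 from span(a,c), cites(c,b)
round 2: derive span(a,e) via R1 from span(a,i), cites(i,e)
round 2: derive span(a,g) via R1 from span(a,i), cites(i,g)
round 2: derive span(b,b) via R1 from span(b,c), cites(c,b)
round 2: derive span(b,e) via R1 from span(b,i), cites(i,e)
round 2: derive span(b,g) via R1 from span(b,i), cites(i,g)
round 2: derive span(d,i) via R1 from span(d,d), cites(d,i)
round 2: derive span(d,j) via R1 from span(d,g), cites(g,j)
round 2: derive span(e,b) via R1 from span(e,c), cites(c,b)
round 2: derive span(e,e) via R1 from span(e,i), cites(i,e)
round 2: derive span(e,g) via R1 from span(e,i), cites(i,g)
round 2: derive span(e,j) via R1 from span(e,c), cites(c,j)
round 2: derive span(g,a) via R1 from span(g,g), cites(g,a)
round 2: derive span(g,i) via R1 from span(g,d), cites(d,i)
round 2: derive span(g,j) via R1 from span(g,g), cites(g,j)
round 2: derive span(i,d) via R1 from span(i,a), cites(a,d)
round 2: derive span(j,i) via R1 from span(j,d), cites(d,i)
round 3: derive span(e,a) via R1 from span(e,g), cites(g,a)
round 3: derive span(i,i) via R1 from span(i,d), cites(d,i)
round 4: derive span(i,e) via R1 from span(i,i), cites(i,e)
round 4: derive span(i,g) via R1 from span(i,i), cites(i,g)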